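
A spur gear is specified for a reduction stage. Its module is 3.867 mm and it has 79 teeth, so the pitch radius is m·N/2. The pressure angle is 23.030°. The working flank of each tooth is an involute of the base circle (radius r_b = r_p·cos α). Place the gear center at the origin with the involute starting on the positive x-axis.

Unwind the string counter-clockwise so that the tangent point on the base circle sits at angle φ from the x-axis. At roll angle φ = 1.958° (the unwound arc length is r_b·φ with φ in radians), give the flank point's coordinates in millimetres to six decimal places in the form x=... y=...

pitch radius r_p = m·N/2 = 3.867·79/2 = 152.746500
base radius r_b = r_p·cos α = 152.746500·cos 23.030° = 140.572625
roll angle φ = 1.958° = 0.03417355 rad
x = r_b·(cos φ + φ·sin φ) = 140.572625·(0.99941614 + 0.03417355·0.03416690) = 140.654684
y = r_b·(sin φ − φ·cos φ) = 140.572625·(0.03416690 − 0.03417355·0.99941614) = 0.001870

x=140.654684 y=0.001870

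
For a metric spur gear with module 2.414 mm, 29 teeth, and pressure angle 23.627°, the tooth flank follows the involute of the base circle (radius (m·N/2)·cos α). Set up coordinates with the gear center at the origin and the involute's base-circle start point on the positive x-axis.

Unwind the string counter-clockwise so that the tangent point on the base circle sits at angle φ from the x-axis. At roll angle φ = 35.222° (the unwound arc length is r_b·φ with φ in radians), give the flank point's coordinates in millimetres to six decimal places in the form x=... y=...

pitch radius r_p = m·N/2 = 2.414·29/2 = 35.003000
base radius r_b = r_p·cos α = 35.003000·cos 23.627° = 32.068837
roll angle φ = 35.222° = 0.61473987 rad
x = r_b·(cos φ + φ·sin φ) = 32.068837·(0.81692350 + 0.61473987·0.57674603) = 37.567754
y = r_b·(sin φ − φ·cos φ) = 32.068837·(0.57674603 − 0.61473987·0.81692350) = 2.390751

x=37.567754 y=2.390751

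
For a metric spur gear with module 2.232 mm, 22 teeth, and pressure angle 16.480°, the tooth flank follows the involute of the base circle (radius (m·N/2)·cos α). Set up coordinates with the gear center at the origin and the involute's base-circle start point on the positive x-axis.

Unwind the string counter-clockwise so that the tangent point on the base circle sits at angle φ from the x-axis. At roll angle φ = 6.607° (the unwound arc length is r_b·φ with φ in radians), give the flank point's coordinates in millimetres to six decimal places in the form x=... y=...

x=23.699386 y=0.012018

pitch radius r_p = m·N/2 = 2.232·22/2 = 24.552000
base radius r_b = r_p·cos α = 24.552000·cos 16.480° = 23.543375
roll angle φ = 6.607° = 0.11531390 rad
x = r_b·(cos φ + φ·sin φ) = 23.543375·(0.99335872 + 0.11531390·0.11505851) = 23.699386
y = r_b·(sin φ − φ·cos φ) = 23.543375·(0.11505851 − 0.11531390·0.99335872) = 0.012018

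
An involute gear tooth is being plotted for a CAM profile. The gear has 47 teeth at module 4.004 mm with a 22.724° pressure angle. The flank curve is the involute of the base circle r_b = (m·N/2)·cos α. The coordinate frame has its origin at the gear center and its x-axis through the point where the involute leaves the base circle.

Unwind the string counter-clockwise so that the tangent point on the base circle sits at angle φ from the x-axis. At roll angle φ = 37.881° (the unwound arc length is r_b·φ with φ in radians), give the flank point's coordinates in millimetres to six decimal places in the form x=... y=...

x=103.735694 y=8.000947

pitch radius r_p = m·N/2 = 4.004·47/2 = 94.094000
base radius r_b = r_p·cos α = 94.094000·cos 22.724° = 86.790081
roll angle φ = 37.881° = 0.66114817 rad
x = r_b·(cos φ + φ·sin φ) = 86.790081·(0.78928775 + 0.66114817·0.61402350) = 103.735694
y = r_b·(sin φ − φ·cos φ) = 86.790081·(0.61402350 − 0.66114817·0.78928775) = 8.000947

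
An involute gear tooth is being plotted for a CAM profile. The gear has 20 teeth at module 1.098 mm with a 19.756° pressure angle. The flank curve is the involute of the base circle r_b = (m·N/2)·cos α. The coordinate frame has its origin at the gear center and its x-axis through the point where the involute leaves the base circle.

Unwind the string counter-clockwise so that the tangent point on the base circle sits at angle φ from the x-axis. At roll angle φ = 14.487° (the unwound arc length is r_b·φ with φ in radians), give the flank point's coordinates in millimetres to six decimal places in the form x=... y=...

pitch radius r_p = m·N/2 = 1.098·20/2 = 10.980000
base radius r_b = r_p·cos α = 10.980000·cos 19.756° = 10.333724
roll angle φ = 14.487° = 0.25284585 rad
x = r_b·(cos φ + φ·sin φ) = 10.333724·(0.96820442 + 0.25284585·0.25016033) = 10.658786
y = r_b·(sin φ − φ·cos φ) = 10.333724·(0.25016033 − 0.25284585·0.96820442) = 0.055325

x=10.658786 y=0.055325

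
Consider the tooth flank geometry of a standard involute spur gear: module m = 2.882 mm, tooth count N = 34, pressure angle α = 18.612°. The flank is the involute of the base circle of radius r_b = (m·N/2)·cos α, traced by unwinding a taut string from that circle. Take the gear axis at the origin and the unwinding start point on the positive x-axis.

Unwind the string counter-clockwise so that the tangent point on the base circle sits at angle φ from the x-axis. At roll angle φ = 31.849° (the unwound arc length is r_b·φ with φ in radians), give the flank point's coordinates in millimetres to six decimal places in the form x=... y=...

pitch radius r_p = m·N/2 = 2.882·34/2 = 48.994000
base radius r_b = r_p·cos α = 48.994000·cos 18.612° = 46.431692
roll angle φ = 31.849° = 0.55586991 rad
x = r_b·(cos φ + φ·sin φ) = 46.431692·(0.84944172 + 0.55586991·0.52768244) = 53.060490
y = r_b·(sin φ − φ·cos φ) = 46.431692·(0.52768244 − 0.55586991·0.84944172) = 2.577114

x=53.060490 y=2.577114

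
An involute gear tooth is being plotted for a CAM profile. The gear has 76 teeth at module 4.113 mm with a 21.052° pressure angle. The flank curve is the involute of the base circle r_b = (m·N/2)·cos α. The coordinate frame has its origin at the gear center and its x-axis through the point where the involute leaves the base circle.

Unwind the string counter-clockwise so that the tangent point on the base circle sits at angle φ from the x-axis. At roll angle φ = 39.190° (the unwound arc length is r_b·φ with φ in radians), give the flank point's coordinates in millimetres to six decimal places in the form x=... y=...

x=176.094509 y=14.843047

pitch radius r_p = m·N/2 = 4.113·76/2 = 156.294000
base radius r_b = r_p·cos α = 156.294000·cos 21.052° = 145.862125
roll angle φ = 39.190° = 0.68399453 rad
x = r_b·(cos φ + φ·sin φ) = 145.862125·(0.77505479 + 0.68399453·0.63189404) = 176.094509
y = r_b·(sin φ − φ·cos φ) = 145.862125·(0.63189404 − 0.68399453·0.77505479) = 14.843047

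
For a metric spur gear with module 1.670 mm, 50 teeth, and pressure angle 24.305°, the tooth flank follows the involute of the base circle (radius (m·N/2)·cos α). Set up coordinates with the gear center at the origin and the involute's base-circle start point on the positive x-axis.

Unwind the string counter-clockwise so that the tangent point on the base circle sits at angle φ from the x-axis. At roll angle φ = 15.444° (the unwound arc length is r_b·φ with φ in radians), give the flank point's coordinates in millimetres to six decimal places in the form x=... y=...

pitch radius r_p = m·N/2 = 1.670·50/2 = 41.750000
base radius r_b = r_p·cos α = 41.750000·cos 24.305° = 38.049587
roll angle φ = 15.444° = 0.26954865 rad
x = r_b·(cos φ + φ·sin φ) = 38.049587·(0.96389119 + 0.26954865·0.26629641) = 39.406855
y = r_b·(sin φ − φ·cos φ) = 38.049587·(0.26629641 − 0.26954865·0.96389119) = 0.246593

x=39.406855 y=0.246593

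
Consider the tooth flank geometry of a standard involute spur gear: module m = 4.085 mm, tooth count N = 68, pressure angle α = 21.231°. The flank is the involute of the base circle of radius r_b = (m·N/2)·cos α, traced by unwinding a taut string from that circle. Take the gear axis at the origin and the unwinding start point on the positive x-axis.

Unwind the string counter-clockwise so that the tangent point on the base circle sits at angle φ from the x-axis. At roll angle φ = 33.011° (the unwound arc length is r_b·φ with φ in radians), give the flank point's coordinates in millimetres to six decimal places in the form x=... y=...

x=149.200306 y=7.982667

pitch radius r_p = m·N/2 = 4.085·68/2 = 138.890000
base radius r_b = r_p·cos α = 138.890000·cos 21.231° = 129.463259
roll angle φ = 33.011° = 0.57615064 rad
x = r_b·(cos φ + φ·sin φ) = 129.463259·(0.83856599 + 0.57615064·0.54480004) = 149.200306
y = r_b·(sin φ − φ·cos φ) = 129.463259·(0.54480004 − 0.57615064·0.83856599) = 7.982667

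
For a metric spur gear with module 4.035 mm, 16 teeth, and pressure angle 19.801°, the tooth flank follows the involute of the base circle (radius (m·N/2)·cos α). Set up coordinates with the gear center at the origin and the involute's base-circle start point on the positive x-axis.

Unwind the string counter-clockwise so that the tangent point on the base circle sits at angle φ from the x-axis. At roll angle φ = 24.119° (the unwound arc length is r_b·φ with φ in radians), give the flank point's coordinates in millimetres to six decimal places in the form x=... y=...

pitch radius r_p = m·N/2 = 4.035·16/2 = 32.280000
base radius r_b = r_p·cos α = 32.280000·cos 19.801° = 30.371440
roll angle φ = 24.119° = 0.42095596 rad
x = r_b·(cos φ + φ·sin φ) = 30.371440·(0.91269872 + 0.42095596·0.40863315) = 32.944365
y = r_b·(sin φ − φ·cos φ) = 30.371440·(0.40863315 − 0.42095596·0.91269872) = 0.741889

x=32.944365 y=0.741889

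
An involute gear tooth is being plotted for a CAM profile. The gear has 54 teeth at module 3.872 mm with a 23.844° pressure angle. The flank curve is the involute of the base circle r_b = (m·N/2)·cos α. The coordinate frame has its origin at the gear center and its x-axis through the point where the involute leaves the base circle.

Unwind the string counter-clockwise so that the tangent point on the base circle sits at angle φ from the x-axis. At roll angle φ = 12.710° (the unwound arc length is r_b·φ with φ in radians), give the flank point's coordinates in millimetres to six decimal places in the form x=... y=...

pitch radius r_p = m·N/2 = 3.872·54/2 = 104.544000
base radius r_b = r_p·cos α = 104.544000·cos 23.844° = 95.621117
roll angle φ = 12.710° = 0.22183135 rad
x = r_b·(cos φ + φ·sin φ) = 95.621117·(0.97549616 + 0.22183135·0.22001646) = 97.944969
y = r_b·(sin φ − φ·cos φ) = 95.621117·(0.22001646 − 0.22183135·0.97549616) = 0.346228

x=97.944969 y=0.346228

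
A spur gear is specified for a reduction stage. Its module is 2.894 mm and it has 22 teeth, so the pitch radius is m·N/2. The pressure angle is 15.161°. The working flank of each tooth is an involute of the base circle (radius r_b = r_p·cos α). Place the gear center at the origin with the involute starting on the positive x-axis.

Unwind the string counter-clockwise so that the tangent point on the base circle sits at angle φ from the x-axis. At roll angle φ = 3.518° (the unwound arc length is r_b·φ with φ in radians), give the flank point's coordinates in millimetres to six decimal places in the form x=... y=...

pitch radius r_p = m·N/2 = 2.894·22/2 = 31.834000
base radius r_b = r_p·cos α = 31.834000·cos 15.161° = 30.726009
roll angle φ = 3.518° = 0.06140068 rad
x = r_b·(cos φ + φ·sin φ) = 30.726009·(0.99811557 + 0.06140068·0.06136211) = 30.783874
y = r_b·(sin φ − φ·cos φ) = 30.726009·(0.06136211 − 0.06140068·0.99811557) = 0.002370

x=30.783874 y=0.002370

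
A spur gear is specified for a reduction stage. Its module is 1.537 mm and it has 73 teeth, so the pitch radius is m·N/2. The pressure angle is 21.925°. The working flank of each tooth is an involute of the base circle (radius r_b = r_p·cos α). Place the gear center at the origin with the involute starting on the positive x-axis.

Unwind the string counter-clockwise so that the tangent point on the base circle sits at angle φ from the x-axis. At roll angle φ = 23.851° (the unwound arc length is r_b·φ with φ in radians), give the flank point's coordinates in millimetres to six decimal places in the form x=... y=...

pitch radius r_p = m·N/2 = 1.537·73/2 = 56.100500
base radius r_b = r_p·cos α = 56.100500·cos 21.925° = 52.042943
roll angle φ = 23.851° = 0.41627848 rad
x = r_b·(cos φ + φ·sin φ) = 52.042943·(0.91460010 + 0.41627848·0.40435956) = 56.358671
y = r_b·(sin φ − φ·cos φ) = 52.042943·(0.40435956 − 0.41627848·0.91460010) = 1.229838

x=56.358671 y=1.229838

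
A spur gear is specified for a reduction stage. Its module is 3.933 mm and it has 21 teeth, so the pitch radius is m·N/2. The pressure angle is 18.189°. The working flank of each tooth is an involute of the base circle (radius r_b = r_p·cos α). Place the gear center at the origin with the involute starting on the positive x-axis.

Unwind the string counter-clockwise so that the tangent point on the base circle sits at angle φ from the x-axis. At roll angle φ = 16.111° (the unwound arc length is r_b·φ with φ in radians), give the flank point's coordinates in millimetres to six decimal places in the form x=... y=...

x=40.753505 y=0.288464

pitch radius r_p = m·N/2 = 3.933·21/2 = 41.296500
base radius r_b = r_p·cos α = 41.296500·cos 18.189° = 39.232996
roll angle φ = 16.111° = 0.28119000 rad
x = r_b·(cos φ + φ·sin φ) = 39.232996·(0.96072590 + 0.28119000·0.27749910) = 40.753505
y = r_b·(sin φ − φ·cos φ) = 39.232996·(0.27749910 − 0.28119000·0.96072590) = 0.288464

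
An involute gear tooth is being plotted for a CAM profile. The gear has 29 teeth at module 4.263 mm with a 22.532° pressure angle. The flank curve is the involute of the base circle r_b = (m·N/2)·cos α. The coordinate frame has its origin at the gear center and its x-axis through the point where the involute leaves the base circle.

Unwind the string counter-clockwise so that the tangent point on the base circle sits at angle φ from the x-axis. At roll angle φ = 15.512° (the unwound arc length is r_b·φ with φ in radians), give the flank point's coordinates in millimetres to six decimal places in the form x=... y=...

x=59.149286 y=0.374909

pitch radius r_p = m·N/2 = 4.263·29/2 = 61.813500
base radius r_b = r_p·cos α = 61.813500·cos 22.532° = 57.095007
roll angle φ = 15.512° = 0.27073547 rad
x = r_b·(cos φ + φ·sin φ) = 57.095007·(0.96357446 + 0.27073547·0.26744019) = 59.149286
y = r_b·(sin φ − φ·cos φ) = 57.095007·(0.26744019 − 0.27073547·0.96357446) = 0.374909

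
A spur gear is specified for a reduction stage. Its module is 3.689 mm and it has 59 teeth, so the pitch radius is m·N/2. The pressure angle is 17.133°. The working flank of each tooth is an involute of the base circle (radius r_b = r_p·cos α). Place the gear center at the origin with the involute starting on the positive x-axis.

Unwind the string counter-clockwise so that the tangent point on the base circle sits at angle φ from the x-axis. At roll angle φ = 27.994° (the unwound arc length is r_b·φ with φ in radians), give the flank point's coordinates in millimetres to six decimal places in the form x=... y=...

x=115.678047 y=3.947483

pitch radius r_p = m·N/2 = 3.689·59/2 = 108.825500
base radius r_b = r_p·cos α = 108.825500·cos 17.133° = 103.996205
roll angle φ = 27.994° = 0.48858747 rad
x = r_b·(cos φ + φ·sin φ) = 103.996205·(0.88299675 + 0.48858747·0.46937910) = 115.678047
y = r_b·(sin φ − φ·cos φ) = 103.996205·(0.46937910 − 0.48858747·0.88299675) = 3.947483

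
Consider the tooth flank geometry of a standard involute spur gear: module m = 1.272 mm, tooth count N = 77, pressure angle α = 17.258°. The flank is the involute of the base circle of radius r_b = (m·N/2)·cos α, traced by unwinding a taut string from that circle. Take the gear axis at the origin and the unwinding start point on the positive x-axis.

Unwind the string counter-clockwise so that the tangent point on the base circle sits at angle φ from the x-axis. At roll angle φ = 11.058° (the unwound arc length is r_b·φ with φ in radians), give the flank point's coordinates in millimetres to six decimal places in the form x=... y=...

pitch radius r_p = m·N/2 = 1.272·77/2 = 48.972000
base radius r_b = r_p·cos α = 48.972000·cos 17.258° = 46.767209
roll angle φ = 11.058° = 0.19299851 rad
x = r_b·(cos φ + φ·sin φ) = 46.767209·(0.98143353 + 0.19299851·0.19180259) = 47.630117
y = r_b·(sin φ − φ·cos φ) = 46.767209·(0.19180259 − 0.19299851·0.98143353) = 0.111651

x=47.630117 y=0.111651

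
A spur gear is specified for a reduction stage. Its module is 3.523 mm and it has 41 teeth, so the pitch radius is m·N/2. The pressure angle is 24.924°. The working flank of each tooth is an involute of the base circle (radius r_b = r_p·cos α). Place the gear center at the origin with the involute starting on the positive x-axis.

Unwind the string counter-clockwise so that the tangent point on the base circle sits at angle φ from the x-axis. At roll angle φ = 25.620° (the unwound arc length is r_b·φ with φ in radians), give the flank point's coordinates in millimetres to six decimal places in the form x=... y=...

x=71.719423 y=1.913155

pitch radius r_p = m·N/2 = 3.523·41/2 = 72.221500
base radius r_b = r_p·cos α = 72.221500·cos 24.924° = 65.495336
roll angle φ = 25.620° = 0.44715335 rad
x = r_b·(cos φ + φ·sin φ) = 65.495336·(0.90168165 + 0.44715335·0.43240052) = 71.719423
y = r_b·(sin φ − φ·cos φ) = 65.495336·(0.43240052 − 0.44715335·0.90168165) = 1.913155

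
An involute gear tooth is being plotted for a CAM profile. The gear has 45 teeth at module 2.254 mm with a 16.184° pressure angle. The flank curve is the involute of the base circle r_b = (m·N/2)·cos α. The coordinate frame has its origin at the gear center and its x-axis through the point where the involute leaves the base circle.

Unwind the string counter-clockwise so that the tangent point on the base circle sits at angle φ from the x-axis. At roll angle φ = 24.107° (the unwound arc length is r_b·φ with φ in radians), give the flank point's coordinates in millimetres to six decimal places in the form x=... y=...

pitch radius r_p = m·N/2 = 2.254·45/2 = 50.715000
base radius r_b = r_p·cos α = 50.715000·cos 16.184° = 48.705244
roll angle φ = 24.107° = 0.42074652 rad
x = r_b·(cos φ + φ·sin φ) = 48.705244·(0.91278428 + 0.42074652·0.40844198) = 52.827403
y = r_b·(sin φ − φ·cos φ) = 48.705244·(0.40844198 − 0.42074652·0.91278428) = 1.187978

x=52.827403 y=1.187978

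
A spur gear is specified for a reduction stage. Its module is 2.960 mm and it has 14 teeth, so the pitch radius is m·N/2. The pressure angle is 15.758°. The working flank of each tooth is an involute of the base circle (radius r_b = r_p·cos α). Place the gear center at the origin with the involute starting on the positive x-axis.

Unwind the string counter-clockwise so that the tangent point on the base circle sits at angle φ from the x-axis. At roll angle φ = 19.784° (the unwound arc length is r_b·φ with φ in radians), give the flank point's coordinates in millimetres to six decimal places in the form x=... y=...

pitch radius r_p = m·N/2 = 2.960·14/2 = 20.720000
base radius r_b = r_p·cos α = 20.720000·cos 15.758° = 19.941287
roll angle φ = 19.784° = 0.34529594 rad
x = r_b·(cos φ + φ·sin φ) = 19.941287·(0.94097533 + 0.34529594·0.33847516) = 21.094879
y = r_b·(sin φ − φ·cos φ) = 19.941287·(0.33847516 − 0.34529594·0.94097533) = 0.270408

x=21.094879 y=0.270408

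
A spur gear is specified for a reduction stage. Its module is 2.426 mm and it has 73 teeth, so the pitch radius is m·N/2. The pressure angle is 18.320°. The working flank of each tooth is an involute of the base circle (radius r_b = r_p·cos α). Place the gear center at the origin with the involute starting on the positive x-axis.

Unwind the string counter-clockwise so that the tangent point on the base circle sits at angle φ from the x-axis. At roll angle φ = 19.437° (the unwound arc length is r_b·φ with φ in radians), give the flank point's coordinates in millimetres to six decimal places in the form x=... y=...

pitch radius r_p = m·N/2 = 2.426·73/2 = 88.549000
base radius r_b = r_p·cos α = 88.549000·cos 18.320° = 84.060966
roll angle φ = 19.437° = 0.33923965 rad
x = r_b·(cos φ + φ·sin φ) = 84.060966·(0.94300796 + 0.33923965·0.33277017) = 88.759705
y = r_b·(sin φ − φ·cos φ) = 84.060966·(0.33277017 − 0.33923965·0.94300796) = 1.081401

x=88.759705 y=1.081401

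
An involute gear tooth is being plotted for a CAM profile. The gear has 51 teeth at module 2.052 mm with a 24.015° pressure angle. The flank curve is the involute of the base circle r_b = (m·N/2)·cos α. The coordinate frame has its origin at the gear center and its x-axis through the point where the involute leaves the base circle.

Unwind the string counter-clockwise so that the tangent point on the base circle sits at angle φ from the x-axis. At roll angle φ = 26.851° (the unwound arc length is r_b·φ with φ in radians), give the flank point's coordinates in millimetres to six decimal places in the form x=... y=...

pitch radius r_p = m·N/2 = 2.052·51/2 = 52.326000
base radius r_b = r_p·cos α = 52.326000·cos 24.015° = 47.796606
roll angle φ = 26.851° = 0.46863836 rad
x = r_b·(cos φ + φ·sin φ) = 47.796606·(0.89218413 + 0.46863836·0.45167187) = 52.760518
y = r_b·(sin φ − φ·cos φ) = 47.796606·(0.45167187 − 0.46863836·0.89218413) = 1.604062

x=52.760518 y=1.604062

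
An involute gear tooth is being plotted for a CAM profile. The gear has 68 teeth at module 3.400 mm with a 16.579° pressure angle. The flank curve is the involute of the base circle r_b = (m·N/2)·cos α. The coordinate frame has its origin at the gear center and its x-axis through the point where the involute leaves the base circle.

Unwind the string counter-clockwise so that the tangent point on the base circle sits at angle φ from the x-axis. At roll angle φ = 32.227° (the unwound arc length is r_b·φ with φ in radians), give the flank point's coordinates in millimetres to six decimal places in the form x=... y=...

x=126.958136 y=6.366270

pitch radius r_p = m·N/2 = 3.400·68/2 = 115.600000
base radius r_b = r_p·cos α = 115.600000·cos 16.579° = 110.794187
roll angle φ = 32.227° = 0.56246726 rad
x = r_b·(cos φ + φ·sin φ) = 110.794187·(0.84594196 + 0.56246726·0.53327498) = 126.958136
y = r_b·(sin φ − φ·cos φ) = 110.794187·(0.53327498 − 0.56246726·0.84594196) = 6.366270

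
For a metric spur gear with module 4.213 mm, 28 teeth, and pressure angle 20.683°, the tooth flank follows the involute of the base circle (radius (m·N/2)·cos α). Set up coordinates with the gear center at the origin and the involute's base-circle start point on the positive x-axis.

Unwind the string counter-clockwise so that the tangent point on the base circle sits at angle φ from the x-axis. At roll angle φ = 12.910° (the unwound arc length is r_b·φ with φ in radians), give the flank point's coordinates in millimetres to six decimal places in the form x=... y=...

pitch radius r_p = m·N/2 = 4.213·28/2 = 58.982000
base radius r_b = r_p·cos α = 58.982000·cos 20.683° = 55.180543
roll angle φ = 12.910° = 0.22532201 rad
x = r_b·(cos φ + φ·sin φ) = 55.180543·(0.97472221 + 0.22532201·0.22342024) = 56.563573
y = r_b·(sin φ − φ·cos φ) = 55.180543·(0.22342024 − 0.22532201·0.97472221) = 0.209348

x=56.563573 y=0.209348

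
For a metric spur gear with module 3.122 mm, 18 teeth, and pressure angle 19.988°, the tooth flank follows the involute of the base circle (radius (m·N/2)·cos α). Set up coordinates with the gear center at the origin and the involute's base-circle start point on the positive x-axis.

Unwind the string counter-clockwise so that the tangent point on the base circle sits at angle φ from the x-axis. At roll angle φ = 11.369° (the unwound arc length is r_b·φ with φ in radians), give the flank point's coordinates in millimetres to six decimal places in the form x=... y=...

x=26.920222 y=0.068495

pitch radius r_p = m·N/2 = 3.122·18/2 = 28.098000
base radius r_b = r_p·cos α = 28.098000·cos 19.988° = 26.405495
roll angle φ = 11.369° = 0.19842648 rad
x = r_b·(cos φ + φ·sin φ) = 26.405495·(0.98037797 + 0.19842648·0.19712693) = 26.920222
y = r_b·(sin φ − φ·cos φ) = 26.405495·(0.19712693 − 0.19842648·0.98037797) = 0.068495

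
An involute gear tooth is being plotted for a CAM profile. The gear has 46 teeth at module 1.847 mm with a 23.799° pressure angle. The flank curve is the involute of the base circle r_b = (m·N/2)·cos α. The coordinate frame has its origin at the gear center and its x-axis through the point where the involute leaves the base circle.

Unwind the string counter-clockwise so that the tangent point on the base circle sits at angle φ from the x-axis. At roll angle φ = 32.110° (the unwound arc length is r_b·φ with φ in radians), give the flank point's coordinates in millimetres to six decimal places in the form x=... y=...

pitch radius r_p = m·N/2 = 1.847·46/2 = 42.481000
base radius r_b = r_p·cos α = 42.481000·cos 23.799° = 38.868701
roll angle φ = 32.110° = 0.56042522 rad
x = r_b·(cos φ + φ·sin φ) = 38.868701·(0.84702916 + 0.56042522·0.53154642) = 44.501599
y = r_b·(sin φ − φ·cos φ) = 38.868701·(0.53154642 − 0.56042522·0.84702916) = 2.209682

x=44.501599 y=2.209682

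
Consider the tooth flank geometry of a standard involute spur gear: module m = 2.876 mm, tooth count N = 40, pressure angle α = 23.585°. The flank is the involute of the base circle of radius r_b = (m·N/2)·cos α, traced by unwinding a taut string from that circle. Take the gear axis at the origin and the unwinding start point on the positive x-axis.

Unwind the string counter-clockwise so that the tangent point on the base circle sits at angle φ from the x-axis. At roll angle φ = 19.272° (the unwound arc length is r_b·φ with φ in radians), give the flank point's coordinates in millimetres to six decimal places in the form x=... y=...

pitch radius r_p = m·N/2 = 2.876·40/2 = 57.520000
base radius r_b = r_p·cos α = 57.520000·cos 23.585° = 52.715211
roll angle φ = 19.272° = 0.33635985 rad
x = r_b·(cos φ + φ·sin φ) = 52.715211·(0.94396236 + 0.33635985·0.33005313) = 55.613440
y = r_b·(sin φ − φ·cos φ) = 52.715211·(0.33005313 − 0.33635985·0.94396236) = 0.661159

x=55.613440 y=0.661159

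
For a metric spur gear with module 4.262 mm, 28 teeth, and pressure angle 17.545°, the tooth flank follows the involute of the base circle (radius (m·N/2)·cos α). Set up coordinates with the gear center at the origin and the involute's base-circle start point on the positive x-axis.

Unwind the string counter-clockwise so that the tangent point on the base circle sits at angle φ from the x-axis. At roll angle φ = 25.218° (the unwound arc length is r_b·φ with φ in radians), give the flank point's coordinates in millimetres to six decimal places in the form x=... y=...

pitch radius r_p = m·N/2 = 4.262·28/2 = 59.668000
base radius r_b = r_p·cos α = 59.668000·cos 17.545° = 56.892273
roll angle φ = 25.218° = 0.44013713 rad
x = r_b·(cos φ + φ·sin φ) = 56.892273·(0.90469325 + 0.44013713·0.42606353) = 62.138858
y = r_b·(sin φ − φ·cos φ) = 56.892273·(0.42606353 − 0.44013713·0.90469325) = 1.585840

x=62.138858 y=1.585840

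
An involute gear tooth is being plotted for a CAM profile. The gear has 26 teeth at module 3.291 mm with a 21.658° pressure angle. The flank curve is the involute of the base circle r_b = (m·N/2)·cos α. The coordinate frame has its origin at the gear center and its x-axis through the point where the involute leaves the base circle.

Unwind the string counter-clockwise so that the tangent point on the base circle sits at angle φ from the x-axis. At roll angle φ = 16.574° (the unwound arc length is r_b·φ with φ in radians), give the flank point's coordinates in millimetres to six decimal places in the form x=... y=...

x=41.391646 y=0.318149

pitch radius r_p = m·N/2 = 3.291·26/2 = 42.783000
base radius r_b = r_p·cos α = 42.783000·cos 21.658° = 39.762664
roll angle φ = 16.574° = 0.28927087 rad
x = r_b·(cos φ + φ·sin φ) = 39.762664·(0.95845212 + 0.28927087·0.28525347) = 41.391646
y = r_b·(sin φ − φ·cos φ) = 39.762664·(0.28525347 − 0.28927087·0.95845212) = 0.318149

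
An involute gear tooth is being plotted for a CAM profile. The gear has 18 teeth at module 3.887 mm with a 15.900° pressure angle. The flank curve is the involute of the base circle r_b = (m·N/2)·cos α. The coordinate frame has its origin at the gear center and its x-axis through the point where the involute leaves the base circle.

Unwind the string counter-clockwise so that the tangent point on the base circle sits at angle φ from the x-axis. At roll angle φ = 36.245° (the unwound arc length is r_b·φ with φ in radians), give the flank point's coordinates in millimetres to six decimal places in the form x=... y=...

pitch radius r_p = m·N/2 = 3.887·18/2 = 34.983000
base radius r_b = r_p·cos α = 34.983000·cos 15.900° = 33.644596
roll angle φ = 36.245° = 0.63259459 rad
x = r_b·(cos φ + φ·sin φ) = 33.644596·(0.80649620 + 0.63259459·0.59123927) = 39.717815
y = r_b·(sin φ − φ·cos φ) = 33.644596·(0.59123927 − 0.63259459·0.80649620) = 2.727034

x=39.717815 y=2.727034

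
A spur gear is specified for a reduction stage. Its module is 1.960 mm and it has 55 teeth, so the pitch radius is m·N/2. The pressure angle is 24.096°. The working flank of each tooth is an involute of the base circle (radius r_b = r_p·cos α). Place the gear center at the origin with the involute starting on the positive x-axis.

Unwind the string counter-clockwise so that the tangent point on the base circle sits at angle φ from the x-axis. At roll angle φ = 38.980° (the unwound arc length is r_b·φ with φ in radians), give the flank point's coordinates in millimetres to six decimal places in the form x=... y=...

x=59.306022 y=4.929406

pitch radius r_p = m·N/2 = 1.960·55/2 = 53.900000
base radius r_b = r_p·cos α = 53.900000·cos 24.096° = 49.203299
roll angle φ = 38.980° = 0.68032934 rad
x = r_b·(cos φ + φ·sin φ) = 49.203299·(0.77736559 + 0.68032934·0.62904908) = 59.306022
y = r_b·(sin φ − φ·cos φ) = 49.203299·(0.62904908 − 0.68032934·0.77736559) = 4.929406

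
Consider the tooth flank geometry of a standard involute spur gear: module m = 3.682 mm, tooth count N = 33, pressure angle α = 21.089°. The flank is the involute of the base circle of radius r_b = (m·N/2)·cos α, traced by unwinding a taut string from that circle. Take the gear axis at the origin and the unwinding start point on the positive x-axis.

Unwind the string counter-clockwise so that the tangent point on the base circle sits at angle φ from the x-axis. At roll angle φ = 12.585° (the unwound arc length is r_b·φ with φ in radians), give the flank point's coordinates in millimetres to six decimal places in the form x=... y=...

pitch radius r_p = m·N/2 = 3.682·33/2 = 60.753000
base radius r_b = r_p·cos α = 60.753000·cos 21.089° = 56.683924
roll angle φ = 12.585° = 0.21964969 rad
x = r_b·(cos φ + φ·sin φ) = 56.683924·(0.97597384 + 0.21964969·0.21788774) = 58.034861
y = r_b·(sin φ − φ·cos φ) = 56.683924·(0.21788774 − 0.21964969·0.97597384) = 0.199266

x=58.034861 y=0.199266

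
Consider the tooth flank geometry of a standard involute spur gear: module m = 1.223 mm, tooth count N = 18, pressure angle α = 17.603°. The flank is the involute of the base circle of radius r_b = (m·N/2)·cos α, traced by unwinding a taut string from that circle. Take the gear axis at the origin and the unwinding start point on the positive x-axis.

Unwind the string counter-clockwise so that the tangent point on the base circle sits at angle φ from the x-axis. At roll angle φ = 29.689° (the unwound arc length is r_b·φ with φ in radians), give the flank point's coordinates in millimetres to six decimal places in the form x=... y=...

pitch radius r_p = m·N/2 = 1.223·18/2 = 11.007000
base radius r_b = r_p·cos α = 11.007000·cos 17.603° = 10.491595
roll angle φ = 29.689° = 0.51817080 rad
x = r_b·(cos φ + φ·sin φ) = 10.491595·(0.86872662 + 0.51817080·0.49529189) = 11.806952
y = r_b·(sin φ − φ·cos φ) = 10.491595·(0.49529189 − 0.51817080·0.86872662) = 0.473623

x=11.806952 y=0.473623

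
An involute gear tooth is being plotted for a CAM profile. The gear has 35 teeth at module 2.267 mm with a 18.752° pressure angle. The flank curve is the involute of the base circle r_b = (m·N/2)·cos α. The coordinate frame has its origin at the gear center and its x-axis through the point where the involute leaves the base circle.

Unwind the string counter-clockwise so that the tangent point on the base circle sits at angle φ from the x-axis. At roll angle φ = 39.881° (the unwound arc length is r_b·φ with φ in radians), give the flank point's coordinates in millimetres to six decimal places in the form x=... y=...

x=45.594060 y=4.021817

pitch radius r_p = m·N/2 = 2.267·35/2 = 39.672500
base radius r_b = r_p·cos α = 39.672500·cos 18.752° = 37.566640
roll angle φ = 39.881° = 0.69605476 rad
x = r_b·(cos φ + φ·sin φ) = 37.566640·(0.76737782 + 0.69605476·0.64119519) = 45.594060
y = r_b·(sin φ − φ·cos φ) = 37.566640·(0.64119519 − 0.69605476·0.76737782) = 4.021817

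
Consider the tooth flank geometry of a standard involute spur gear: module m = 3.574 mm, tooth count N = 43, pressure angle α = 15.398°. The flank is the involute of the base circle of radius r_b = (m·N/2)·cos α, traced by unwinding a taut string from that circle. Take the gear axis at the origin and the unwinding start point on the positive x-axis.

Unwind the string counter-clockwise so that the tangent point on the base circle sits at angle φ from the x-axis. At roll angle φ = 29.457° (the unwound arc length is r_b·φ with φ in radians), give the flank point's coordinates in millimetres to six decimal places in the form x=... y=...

pitch radius r_p = m·N/2 = 3.574·43/2 = 76.841000
base radius r_b = r_p·cos α = 76.841000·cos 15.398° = 74.082767
roll angle φ = 29.457° = 0.51412164 rad
x = r_b·(cos φ + φ·sin φ) = 74.082767·(0.87072501 + 0.51412164·0.49177023) = 83.236043
y = r_b·(sin φ − φ·cos φ) = 74.082767·(0.49177023 − 0.51412164·0.87072501) = 3.267914

x=83.236043 y=3.267914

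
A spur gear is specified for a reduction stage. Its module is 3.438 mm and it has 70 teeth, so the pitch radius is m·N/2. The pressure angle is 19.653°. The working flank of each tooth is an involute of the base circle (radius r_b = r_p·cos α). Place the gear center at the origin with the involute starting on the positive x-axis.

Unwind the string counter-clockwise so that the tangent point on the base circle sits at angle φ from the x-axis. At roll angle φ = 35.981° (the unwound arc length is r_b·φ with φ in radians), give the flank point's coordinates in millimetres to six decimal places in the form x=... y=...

pitch radius r_p = m·N/2 = 3.438·70/2 = 120.330000
base radius r_b = r_p·cos α = 120.330000·cos 19.653° = 113.320386
roll angle φ = 35.981° = 0.62798692 rad
x = r_b·(cos φ + φ·sin φ) = 113.320386·(0.80921187 + 0.62798692·0.58751694) = 133.510092
y = r_b·(sin φ − φ·cos φ) = 113.320386·(0.58751694 − 0.62798692·0.80921187) = 8.991120

x=133.510092 y=8.991120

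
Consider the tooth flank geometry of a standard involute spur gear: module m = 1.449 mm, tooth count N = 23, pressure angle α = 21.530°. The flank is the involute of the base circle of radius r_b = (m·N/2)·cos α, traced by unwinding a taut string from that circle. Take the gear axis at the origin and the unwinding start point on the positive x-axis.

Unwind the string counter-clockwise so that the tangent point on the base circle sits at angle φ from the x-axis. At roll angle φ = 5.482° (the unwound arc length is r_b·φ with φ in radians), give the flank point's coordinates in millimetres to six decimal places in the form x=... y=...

x=15.571602 y=0.004522

pitch radius r_p = m·N/2 = 1.449·23/2 = 16.663500
base radius r_b = r_p·cos α = 16.663500·cos 21.530° = 15.500813
roll angle φ = 5.482° = 0.09567895 rad
x = r_b·(cos φ + φ·sin φ) = 15.500813·(0.99542626 + 0.09567895·0.09553303) = 15.571602
y = r_b·(sin φ − φ·cos φ) = 15.500813·(0.09553303 − 0.09567895·0.99542626) = 0.004522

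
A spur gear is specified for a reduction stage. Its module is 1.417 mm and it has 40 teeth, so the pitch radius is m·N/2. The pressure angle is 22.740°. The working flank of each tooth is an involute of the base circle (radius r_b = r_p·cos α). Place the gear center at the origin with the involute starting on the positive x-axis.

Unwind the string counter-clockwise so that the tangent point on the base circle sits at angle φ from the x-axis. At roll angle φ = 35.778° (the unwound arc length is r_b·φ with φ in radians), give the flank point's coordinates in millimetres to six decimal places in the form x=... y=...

pitch radius r_p = m·N/2 = 1.417·40/2 = 28.340000
base radius r_b = r_p·cos α = 28.340000·cos 22.740° = 26.137088
roll angle φ = 35.778° = 0.62444390 rad
x = r_b·(cos φ + φ·sin φ) = 26.137088·(0.81128837 + 0.62444390·0.58464621) = 30.746811
y = r_b·(sin φ − φ·cos φ) = 26.137088·(0.58464621 − 0.62444390·0.81128837) = 2.039794

x=30.746811 y=2.039794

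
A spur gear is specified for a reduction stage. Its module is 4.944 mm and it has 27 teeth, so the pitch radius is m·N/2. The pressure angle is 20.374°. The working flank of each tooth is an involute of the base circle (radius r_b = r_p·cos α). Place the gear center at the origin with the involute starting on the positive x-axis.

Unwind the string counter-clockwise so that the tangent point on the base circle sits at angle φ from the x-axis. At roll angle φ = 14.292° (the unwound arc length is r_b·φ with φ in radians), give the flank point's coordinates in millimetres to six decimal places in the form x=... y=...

x=64.484879 y=0.321693

pitch radius r_p = m·N/2 = 4.944·27/2 = 66.744000
base radius r_b = r_p·cos α = 66.744000·cos 20.374° = 62.568500
roll angle φ = 14.292° = 0.24944246 rad
x = r_b·(cos φ + φ·sin φ) = 62.568500·(0.96905021 + 0.24944246·0.24686371) = 64.484879
y = r_b·(sin φ − φ·cos φ) = 62.568500·(0.24686371 − 0.24944246·0.96905021) = 0.321693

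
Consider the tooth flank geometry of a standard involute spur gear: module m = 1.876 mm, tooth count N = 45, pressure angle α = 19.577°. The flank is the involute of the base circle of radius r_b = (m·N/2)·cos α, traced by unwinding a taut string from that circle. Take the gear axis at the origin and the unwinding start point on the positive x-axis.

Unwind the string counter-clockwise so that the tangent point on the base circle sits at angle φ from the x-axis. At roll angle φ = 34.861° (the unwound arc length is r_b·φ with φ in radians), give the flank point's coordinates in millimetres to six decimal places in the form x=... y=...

pitch radius r_p = m·N/2 = 1.876·45/2 = 42.210000
base radius r_b = r_p·cos α = 42.210000·cos 19.577° = 39.769926
roll angle φ = 34.861° = 0.60843923 rad
x = r_b·(cos φ + φ·sin φ) = 39.769926·(0.82054113 + 0.60843923·0.57158748) = 46.463896
y = r_b·(sin φ − φ·cos φ) = 39.769926·(0.57158748 − 0.60843923·0.82054113) = 2.876880

x=46.463896 y=2.876880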